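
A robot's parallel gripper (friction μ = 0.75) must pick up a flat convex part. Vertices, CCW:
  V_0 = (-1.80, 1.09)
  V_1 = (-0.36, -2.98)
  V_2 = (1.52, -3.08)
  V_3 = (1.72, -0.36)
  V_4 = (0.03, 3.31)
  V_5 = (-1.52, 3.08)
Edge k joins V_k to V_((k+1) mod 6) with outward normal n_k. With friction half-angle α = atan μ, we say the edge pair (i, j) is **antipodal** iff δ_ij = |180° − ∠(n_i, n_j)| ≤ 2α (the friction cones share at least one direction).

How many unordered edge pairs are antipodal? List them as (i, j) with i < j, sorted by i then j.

α = atan 0.75 = 36.87°;  2α = 73.74°
n_0 = (-0.9427, -0.3335)
n_1 = (-0.0531, -0.9986)
n_2 = (+0.9973, -0.0733)
n_3 = (+0.9083, +0.4183)
n_4 = (-0.1468, +0.9892)
n_5 = (-0.9902, +0.1393)
  (0,1): δ = 112.53°  ·
  (0,2): δ = 23.69°  ✓
  (0,3): δ = 5.24°  ✓
  (0,4): δ = 78.96°  ·
  (0,5): δ = 152.51°  ·
  (1,2): δ = 91.16°  ·
  (1,3): δ = 62.23°  ✓
  (1,4): δ = 11.49°  ✓
  (1,5): δ = 85.04°  ·
  (2,3): δ = 151.07°  ·
  (2,4): δ = 77.35°  ·
  (2,5): δ = 3.80°  ✓
  (3,4): δ = 106.29°  ·
  (3,5): δ = 32.73°  ✓
  (4,5): δ = 106.45°  ·
antipodal pairs: 6

count = 6; pairs: (0,2), (0,3), (1,3), (1,4), (2,5), (3,5)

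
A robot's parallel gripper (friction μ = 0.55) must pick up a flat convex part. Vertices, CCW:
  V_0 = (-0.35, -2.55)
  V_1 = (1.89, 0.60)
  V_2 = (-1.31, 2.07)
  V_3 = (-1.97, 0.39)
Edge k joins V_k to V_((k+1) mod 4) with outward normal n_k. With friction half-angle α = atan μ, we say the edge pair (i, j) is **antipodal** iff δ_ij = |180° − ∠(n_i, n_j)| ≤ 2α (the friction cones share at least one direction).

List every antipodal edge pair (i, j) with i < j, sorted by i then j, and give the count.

α = atan 0.55 = 28.81°;  2α = 57.62°
n_0 = (+0.8150, -0.5795)
n_1 = (+0.4174, +0.9087)
n_2 = (-0.9308, +0.3657)
n_3 = (-0.8758, -0.4826)
  (0,1): δ = 79.26°  ·
  (0,2): δ = 13.97°  ✓
  (0,3): δ = 64.27°  ·
  (1,2): δ = 86.77°  ·
  (1,3): δ = 36.47°  ✓
  (2,3): δ = 129.70°  ·
antipodal pairs: 2

count = 2; pairs: (0,2), (1,3)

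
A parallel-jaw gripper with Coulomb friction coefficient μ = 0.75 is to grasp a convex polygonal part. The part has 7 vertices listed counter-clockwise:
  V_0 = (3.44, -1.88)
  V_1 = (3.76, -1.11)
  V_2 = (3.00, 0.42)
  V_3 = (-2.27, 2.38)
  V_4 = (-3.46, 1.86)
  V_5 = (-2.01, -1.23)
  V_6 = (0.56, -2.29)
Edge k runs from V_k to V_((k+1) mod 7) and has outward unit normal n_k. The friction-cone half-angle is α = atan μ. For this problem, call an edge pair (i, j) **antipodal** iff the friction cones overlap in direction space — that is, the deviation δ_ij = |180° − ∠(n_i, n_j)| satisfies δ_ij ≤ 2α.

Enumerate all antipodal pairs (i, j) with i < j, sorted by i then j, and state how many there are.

count = 10; pairs: (0,3), (0,4), (1,4), (1,5), (1,6), (2,4), (2,5), (2,6), (3,5), (3,6)

α = atan 0.75 = 36.87°;  2α = 73.74°
n_0 = (+0.9234, -0.3838)
n_1 = (+0.8956, +0.4449)
n_2 = (+0.3486, +0.9373)
n_3 = (-0.4004, +0.9163)
n_4 = (-0.9053, -0.4248)
n_5 = (-0.3813, -0.9245)
n_6 = (+0.1409, -0.9900)
  (0,1): δ = 131.02°  ·
  (0,2): δ = 87.83°  ·
  (0,3): δ = 43.83°  ✓
  (0,4): δ = 47.71°  ✓
  (0,5): δ = 90.15°  ·
  (0,6): δ = 120.67°  ·
  (1,2): δ = 136.82°  ·
  (1,3): δ = 92.81°  ·
  (1,4): δ = 1.28°  ✓
  (1,5): δ = 41.17°  ✓
  (1,6): δ = 71.69°  ✓
  (2,3): δ = 135.99°  ·
  (2,4): δ = 44.46°  ✓
  (2,5): δ = 2.01°  ✓
  (2,6): δ = 28.50°  ✓
  (3,4): δ = 88.47°  ·
  (3,5): δ = 46.02°  ✓
  (3,6): δ = 15.50°  ✓
  (4,5): δ = 137.55°  ·
  (4,6): δ = 107.04°  ·
  (5,6): δ = 149.48°  ·
antipodal pairs: 10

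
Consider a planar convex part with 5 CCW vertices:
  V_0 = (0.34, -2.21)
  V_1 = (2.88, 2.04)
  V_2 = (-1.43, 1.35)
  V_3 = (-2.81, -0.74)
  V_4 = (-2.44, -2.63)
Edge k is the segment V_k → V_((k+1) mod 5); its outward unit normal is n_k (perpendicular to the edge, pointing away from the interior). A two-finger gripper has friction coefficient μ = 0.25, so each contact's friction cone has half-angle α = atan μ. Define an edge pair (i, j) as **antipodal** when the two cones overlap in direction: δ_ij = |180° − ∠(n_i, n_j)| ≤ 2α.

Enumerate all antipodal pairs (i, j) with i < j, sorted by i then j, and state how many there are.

α = atan 0.25 = 14.04°;  2α = 28.07°
n_0 = (+0.8584, -0.5130)
n_1 = (-0.1581, +0.9874)
n_2 = (-0.8345, +0.5510)
n_3 = (-0.9814, -0.1921)
n_4 = (+0.1494, -0.9888)
  (0,1): δ = 50.04°  ·
  (0,2): δ = 2.57°  ✓
  (0,3): δ = 41.94°  ·
  (0,4): δ = 129.46°  ·
  (1,2): δ = 132.53°  ·
  (1,3): δ = 88.02°  ·
  (1,4): δ = 0.50°  ✓
  (2,3): δ = 135.49°  ·
  (2,4): δ = 47.97°  ·
  (3,4): δ = 92.49°  ·
antipodal pairs: 2

count = 2; pairs: (0,2), (1,4)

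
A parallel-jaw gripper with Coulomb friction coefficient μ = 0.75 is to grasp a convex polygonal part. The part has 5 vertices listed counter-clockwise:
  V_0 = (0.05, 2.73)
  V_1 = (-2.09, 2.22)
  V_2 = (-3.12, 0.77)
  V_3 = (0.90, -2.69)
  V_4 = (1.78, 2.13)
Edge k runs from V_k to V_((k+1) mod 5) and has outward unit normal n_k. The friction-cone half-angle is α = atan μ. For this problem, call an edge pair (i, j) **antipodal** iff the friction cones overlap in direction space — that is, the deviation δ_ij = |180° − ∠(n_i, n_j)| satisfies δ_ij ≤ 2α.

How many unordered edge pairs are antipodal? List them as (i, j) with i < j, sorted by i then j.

α = atan 0.75 = 36.87°;  2α = 73.74°
n_0 = (-0.2318, +0.9728)
n_1 = (-0.8153, +0.5791)
n_2 = (-0.6523, -0.7579)
n_3 = (+0.9837, -0.1796)
n_4 = (+0.3277, +0.9448)
  (0,1): δ = 138.79°  ·
  (0,2): δ = 54.12°  ✓
  (0,3): δ = 66.25°  ✓
  (0,4): δ = 147.47°  ·
  (1,2): δ = 95.33°  ·
  (1,3): δ = 25.04°  ✓
  (1,4): δ = 106.26°  ·
  (2,3): δ = 59.63°  ✓
  (2,4): δ = 21.59°  ✓
  (3,4): δ = 98.78°  ·
antipodal pairs: 5

count = 5; pairs: (0,2), (0,3), (1,3), (2,3), (2,4)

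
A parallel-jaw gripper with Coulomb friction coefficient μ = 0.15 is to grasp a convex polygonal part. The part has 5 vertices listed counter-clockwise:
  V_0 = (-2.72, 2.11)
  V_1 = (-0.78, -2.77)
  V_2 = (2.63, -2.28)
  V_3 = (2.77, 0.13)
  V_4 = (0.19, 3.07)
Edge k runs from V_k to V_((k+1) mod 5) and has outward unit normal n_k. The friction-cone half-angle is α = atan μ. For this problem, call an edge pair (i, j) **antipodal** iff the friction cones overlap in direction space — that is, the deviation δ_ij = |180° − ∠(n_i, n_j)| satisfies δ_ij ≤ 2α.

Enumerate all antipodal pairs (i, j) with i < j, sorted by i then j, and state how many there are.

α = atan 0.15 = 8.53°;  2α = 17.06°
n_0 = (-0.9293, -0.3694)
n_1 = (+0.1422, -0.9898)
n_2 = (+0.9983, -0.0580)
n_3 = (+0.7516, +0.6596)
n_4 = (-0.3133, +0.9497)
  (0,1): δ = 103.50°  ·
  (0,2): δ = 25.00°  ·
  (0,3): δ = 19.59°  ·
  (0,4): δ = 86.58°  ·
  (1,2): δ = 101.50°  ·
  (1,3): δ = 56.91°  ·
  (1,4): δ = 10.08°  ✓
  (2,3): δ = 135.41°  ·
  (2,4): δ = 68.42°  ·
  (3,4): δ = 113.01°  ·
antipodal pairs: 1

count = 1; pairs: (1,4)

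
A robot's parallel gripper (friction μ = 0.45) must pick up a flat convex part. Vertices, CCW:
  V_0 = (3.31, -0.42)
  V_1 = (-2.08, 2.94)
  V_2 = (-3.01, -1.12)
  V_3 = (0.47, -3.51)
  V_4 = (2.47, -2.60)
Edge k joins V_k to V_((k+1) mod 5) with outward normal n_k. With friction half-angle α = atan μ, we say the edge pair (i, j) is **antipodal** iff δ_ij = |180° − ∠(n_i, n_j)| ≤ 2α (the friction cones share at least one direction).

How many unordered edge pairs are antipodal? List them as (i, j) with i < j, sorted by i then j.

count = 2; pairs: (0,2), (1,4)

α = atan 0.45 = 24.23°;  2α = 48.46°
n_0 = (+0.5290, +0.8486)
n_1 = (-0.9748, +0.2233)
n_2 = (-0.5661, -0.8243)
n_3 = (+0.4141, -0.9102)
n_4 = (+0.9331, -0.3596)
  (0,1): δ = 70.96°  ·
  (0,2): δ = 2.54°  ✓
  (0,3): δ = 56.40°  ·
  (0,4): δ = 100.87°  ·
  (1,2): δ = 111.58°  ·
  (1,3): δ = 52.63°  ·
  (1,4): δ = 8.17°  ✓
  (2,3): δ = 121.05°  ·
  (2,4): δ = 76.59°  ·
  (3,4): δ = 135.54°  ·
antipodal pairs: 2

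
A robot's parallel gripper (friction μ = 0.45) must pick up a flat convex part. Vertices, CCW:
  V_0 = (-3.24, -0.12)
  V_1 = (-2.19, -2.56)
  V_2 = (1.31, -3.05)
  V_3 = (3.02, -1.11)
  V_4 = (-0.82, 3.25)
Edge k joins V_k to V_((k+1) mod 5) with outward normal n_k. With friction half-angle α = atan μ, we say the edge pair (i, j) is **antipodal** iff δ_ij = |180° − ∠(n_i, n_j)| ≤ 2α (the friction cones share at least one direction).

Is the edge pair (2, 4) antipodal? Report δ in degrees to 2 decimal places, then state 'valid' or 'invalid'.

δ = 5.71°, valid

α = atan 0.45 = 24.23°;  2α = 48.46°
edge 2: e_2 = (+1.71, +1.94);  n_2 = (+0.7502, -0.6612)
edge 4: e_4 = (-2.42, -3.37);  n_4 = (-0.8123, +0.5833)
∠(n_2, n_4) = 174.29°
δ = |180° − 174.29°| = 5.71°
5.71° ≤ 2α = 48.46°  →  valid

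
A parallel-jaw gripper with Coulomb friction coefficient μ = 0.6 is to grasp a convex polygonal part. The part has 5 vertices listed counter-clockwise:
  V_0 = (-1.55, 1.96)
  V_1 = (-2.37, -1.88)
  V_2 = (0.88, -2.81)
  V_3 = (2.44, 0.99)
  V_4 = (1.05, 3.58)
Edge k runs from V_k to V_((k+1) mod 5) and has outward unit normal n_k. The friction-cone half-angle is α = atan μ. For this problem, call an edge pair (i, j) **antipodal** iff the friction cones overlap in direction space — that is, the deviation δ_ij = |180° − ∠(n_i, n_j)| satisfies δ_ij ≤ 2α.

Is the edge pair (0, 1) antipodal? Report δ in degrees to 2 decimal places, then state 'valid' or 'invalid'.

α = atan 0.6 = 30.96°;  2α = 61.93°
edge 0: e_0 = (-0.82, -3.84);  n_0 = (-0.9780, +0.2088)
edge 1: e_1 = (+3.25, -0.93);  n_1 = (-0.2751, -0.9614)
∠(n_0, n_1) = 86.09°
δ = |180° − 86.09°| = 93.91°
93.91° > 2α = 61.93°  →  invalid

δ = 93.91°, invalid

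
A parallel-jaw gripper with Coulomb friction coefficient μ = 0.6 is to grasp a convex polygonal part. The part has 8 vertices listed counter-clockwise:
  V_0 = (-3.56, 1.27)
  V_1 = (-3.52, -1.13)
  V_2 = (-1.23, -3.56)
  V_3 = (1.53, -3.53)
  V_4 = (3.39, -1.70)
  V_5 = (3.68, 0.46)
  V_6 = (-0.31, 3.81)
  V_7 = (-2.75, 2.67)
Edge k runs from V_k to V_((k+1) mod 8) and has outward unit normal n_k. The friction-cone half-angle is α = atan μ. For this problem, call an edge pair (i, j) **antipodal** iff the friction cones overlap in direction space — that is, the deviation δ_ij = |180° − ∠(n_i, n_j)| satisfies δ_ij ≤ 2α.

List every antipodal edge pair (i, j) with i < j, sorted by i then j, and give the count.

α = atan 0.6 = 30.96°;  2α = 61.93°
n_0 = (-0.9999, -0.0167)
n_1 = (-0.7278, -0.6858)
n_2 = (+0.0109, -0.9999)
n_3 = (+0.7013, -0.7128)
n_4 = (+0.9911, -0.1331)
n_5 = (+0.6430, +0.7659)
n_6 = (-0.4233, +0.9060)
n_7 = (-0.8656, +0.5008)
  (0,1): δ = 137.65°  ·
  (0,2): δ = 90.33°  ·
  (0,3): δ = 46.42°  ✓
  (0,4): δ = 8.60°  ✓
  (0,5): δ = 49.03°  ✓
  (0,6): δ = 114.09°  ·
  (0,7): δ = 148.99°  ·
  (1,2): δ = 132.68°  ·
  (1,3): δ = 88.77°  ·
  (1,4): δ = 50.95°  ✓
  (1,5): δ = 6.68°  ✓
  (1,6): δ = 71.74°  ·
  (1,7): δ = 106.65°  ·
  (2,3): δ = 136.09°  ·
  (2,4): δ = 98.27°  ·
  (2,5): δ = 40.64°  ✓
  (2,6): δ = 24.42°  ✓
  (2,7): δ = 59.32°  ✓
  (3,4): δ = 142.18°  ·
  (3,5): δ = 84.55°  ·
  (3,6): δ = 19.49°  ✓
  (3,7): δ = 15.41°  ✓
  (4,5): δ = 122.37°  ·
  (4,6): δ = 57.31°  ✓
  (4,7): δ = 22.41°  ✓
  (5,6): δ = 114.94°  ·
  (5,7): δ = 80.04°  ·
  (6,7): δ = 145.10°  ·
antipodal pairs: 12

count = 12; pairs: (0,3), (0,4), (0,5), (1,4), (1,5), (2,5), (2,6), (2,7), (3,6), (3,7), (4,6), (4,7)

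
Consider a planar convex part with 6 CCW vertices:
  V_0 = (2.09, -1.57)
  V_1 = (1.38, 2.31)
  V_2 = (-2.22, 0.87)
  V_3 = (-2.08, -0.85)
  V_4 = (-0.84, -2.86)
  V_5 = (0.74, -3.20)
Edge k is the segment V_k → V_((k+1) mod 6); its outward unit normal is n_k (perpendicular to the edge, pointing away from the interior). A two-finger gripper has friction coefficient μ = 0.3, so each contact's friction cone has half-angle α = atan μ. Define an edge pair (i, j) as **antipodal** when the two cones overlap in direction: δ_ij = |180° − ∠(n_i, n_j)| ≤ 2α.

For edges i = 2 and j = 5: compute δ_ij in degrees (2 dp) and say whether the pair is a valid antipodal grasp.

δ = 44.29°, invalid

α = atan 0.3 = 16.70°;  2α = 33.40°
edge 2: e_2 = (+0.14, -1.72);  n_2 = (-0.9967, -0.0811)
edge 5: e_5 = (+1.35, +1.63);  n_5 = (+0.7702, -0.6379)
∠(n_2, n_5) = 135.71°
δ = |180° − 135.71°| = 44.29°
44.29° > 2α = 33.40°  →  invalid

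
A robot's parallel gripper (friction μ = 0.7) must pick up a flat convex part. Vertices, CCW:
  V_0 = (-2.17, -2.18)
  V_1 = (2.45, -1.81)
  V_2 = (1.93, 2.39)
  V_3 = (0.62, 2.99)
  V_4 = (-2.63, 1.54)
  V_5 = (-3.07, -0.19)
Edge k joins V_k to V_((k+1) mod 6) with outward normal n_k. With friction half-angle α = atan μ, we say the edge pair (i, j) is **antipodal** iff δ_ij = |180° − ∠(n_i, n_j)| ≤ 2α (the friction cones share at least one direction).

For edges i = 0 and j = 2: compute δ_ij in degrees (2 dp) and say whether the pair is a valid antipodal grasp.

α = atan 0.7 = 34.99°;  2α = 69.98°
edge 0: e_0 = (+4.62, +0.37);  n_0 = (+0.0798, -0.9968)
edge 2: e_2 = (-1.31, +0.60);  n_2 = (+0.4164, +0.9092)
∠(n_0, n_2) = 150.81°
δ = |180° − 150.81°| = 29.19°
29.19° ≤ 2α = 69.98°  →  valid

δ = 29.19°, valid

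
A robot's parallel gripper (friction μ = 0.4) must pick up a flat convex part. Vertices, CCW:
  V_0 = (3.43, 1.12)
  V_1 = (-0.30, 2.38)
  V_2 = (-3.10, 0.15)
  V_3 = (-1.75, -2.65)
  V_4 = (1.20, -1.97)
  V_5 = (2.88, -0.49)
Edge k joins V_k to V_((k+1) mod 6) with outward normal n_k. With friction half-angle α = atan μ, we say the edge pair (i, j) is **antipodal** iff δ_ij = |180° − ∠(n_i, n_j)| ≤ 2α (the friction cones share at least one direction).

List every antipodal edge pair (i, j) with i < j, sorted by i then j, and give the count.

α = atan 0.4 = 21.80°;  2α = 43.60°
n_0 = (+0.3200, +0.9474)
n_1 = (-0.6230, +0.7822)
n_2 = (-0.9008, -0.4343)
n_3 = (+0.2246, -0.9744)
n_4 = (+0.6610, -0.7504)
n_5 = (+0.9463, -0.3233)
  (0,1): δ = 122.80°  ·
  (0,2): δ = 45.59°  ·
  (0,3): δ = 31.65°  ✓
  (0,4): δ = 60.04°  ·
  (0,5): δ = 89.80°  ·
  (1,2): δ = 102.79°  ·
  (1,3): δ = 25.55°  ✓
  (1,4): δ = 2.84°  ✓
  (1,5): δ = 32.60°  ✓
  (2,3): δ = 102.76°  ·
  (2,4): δ = 74.36°  ·
  (2,5): δ = 44.60°  ·
  (3,4): δ = 151.60°  ·
  (3,5): δ = 121.84°  ·
  (4,5): δ = 150.24°  ·
antipodal pairs: 4

count = 4; pairs: (0,3), (1,3), (1,4), (1,5)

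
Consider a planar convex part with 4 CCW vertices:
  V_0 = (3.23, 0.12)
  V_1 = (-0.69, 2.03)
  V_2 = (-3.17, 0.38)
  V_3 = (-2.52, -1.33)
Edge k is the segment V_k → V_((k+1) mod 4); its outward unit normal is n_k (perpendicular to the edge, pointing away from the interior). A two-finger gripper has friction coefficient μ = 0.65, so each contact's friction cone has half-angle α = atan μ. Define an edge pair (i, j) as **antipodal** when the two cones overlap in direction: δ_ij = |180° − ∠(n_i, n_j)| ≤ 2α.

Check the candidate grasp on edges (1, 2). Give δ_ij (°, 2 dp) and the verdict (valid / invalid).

δ = 102.82°, invalid

α = atan 0.65 = 33.02°;  2α = 66.05°
edge 1: e_1 = (-2.48, -1.65);  n_1 = (-0.5539, +0.8326)
edge 2: e_2 = (+0.65, -1.71);  n_2 = (-0.9347, -0.3553)
∠(n_1, n_2) = 77.18°
δ = |180° − 77.18°| = 102.82°
102.82° > 2α = 66.05°  →  invalid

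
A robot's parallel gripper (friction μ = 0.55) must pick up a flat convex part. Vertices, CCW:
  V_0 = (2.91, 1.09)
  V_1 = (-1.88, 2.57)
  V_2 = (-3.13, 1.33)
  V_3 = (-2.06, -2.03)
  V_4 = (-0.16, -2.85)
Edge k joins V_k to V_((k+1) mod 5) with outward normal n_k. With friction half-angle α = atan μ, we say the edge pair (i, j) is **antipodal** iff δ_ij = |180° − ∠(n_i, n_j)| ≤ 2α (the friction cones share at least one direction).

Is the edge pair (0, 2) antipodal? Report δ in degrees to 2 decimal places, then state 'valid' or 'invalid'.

δ = 55.17°, valid

α = atan 0.55 = 28.81°;  2α = 57.62°
edge 0: e_0 = (-4.79, +1.48);  n_0 = (+0.2952, +0.9554)
edge 2: e_2 = (+1.07, -3.36);  n_2 = (-0.9529, -0.3034)
∠(n_0, n_2) = 124.83°
δ = |180° − 124.83°| = 55.17°
55.17° ≤ 2α = 57.62°  →  valid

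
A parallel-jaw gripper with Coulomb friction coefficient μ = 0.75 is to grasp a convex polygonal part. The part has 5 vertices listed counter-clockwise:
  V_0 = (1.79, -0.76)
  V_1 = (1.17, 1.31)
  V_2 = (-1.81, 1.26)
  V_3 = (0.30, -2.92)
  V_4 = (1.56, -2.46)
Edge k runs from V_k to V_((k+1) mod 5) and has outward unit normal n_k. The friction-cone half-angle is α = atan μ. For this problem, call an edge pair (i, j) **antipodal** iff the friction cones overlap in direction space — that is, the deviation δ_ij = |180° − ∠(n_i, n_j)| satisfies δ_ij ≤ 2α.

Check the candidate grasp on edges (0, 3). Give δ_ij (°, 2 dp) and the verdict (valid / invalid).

α = atan 0.75 = 36.87°;  2α = 73.74°
edge 0: e_0 = (-0.62, +2.07);  n_0 = (+0.9580, +0.2869)
edge 3: e_3 = (+1.26, +0.46);  n_3 = (+0.3429, -0.9394)
∠(n_0, n_3) = 86.62°
δ = |180° − 86.62°| = 93.38°
93.38° > 2α = 73.74°  →  invalid

δ = 93.38°, invalid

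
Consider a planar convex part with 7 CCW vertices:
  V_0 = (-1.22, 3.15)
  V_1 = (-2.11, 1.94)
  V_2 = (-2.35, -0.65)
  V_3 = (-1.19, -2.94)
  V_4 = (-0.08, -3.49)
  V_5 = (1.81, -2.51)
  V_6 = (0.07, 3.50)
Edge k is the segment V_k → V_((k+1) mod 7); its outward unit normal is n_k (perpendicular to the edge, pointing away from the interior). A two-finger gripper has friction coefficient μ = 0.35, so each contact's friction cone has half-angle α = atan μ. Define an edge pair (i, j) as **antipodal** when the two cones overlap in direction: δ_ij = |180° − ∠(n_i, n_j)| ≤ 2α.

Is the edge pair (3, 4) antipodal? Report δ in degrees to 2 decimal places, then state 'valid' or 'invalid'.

δ = 126.23°, invalid

α = atan 0.35 = 19.29°;  2α = 38.58°
edge 3: e_3 = (+1.11, -0.55);  n_3 = (-0.4440, -0.8960)
edge 4: e_4 = (+1.89, +0.98);  n_4 = (+0.4603, -0.8878)
∠(n_3, n_4) = 53.77°
δ = |180° − 53.77°| = 126.23°
126.23° > 2α = 38.58°  →  invalid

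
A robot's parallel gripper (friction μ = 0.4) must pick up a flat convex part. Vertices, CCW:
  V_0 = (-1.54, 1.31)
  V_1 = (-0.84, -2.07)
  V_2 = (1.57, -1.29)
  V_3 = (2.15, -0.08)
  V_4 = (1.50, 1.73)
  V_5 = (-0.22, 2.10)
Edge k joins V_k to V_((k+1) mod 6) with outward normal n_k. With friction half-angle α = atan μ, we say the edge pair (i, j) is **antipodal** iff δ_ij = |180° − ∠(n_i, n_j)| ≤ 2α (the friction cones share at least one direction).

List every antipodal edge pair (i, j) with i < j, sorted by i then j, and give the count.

α = atan 0.4 = 21.80°;  2α = 43.60°
n_0 = (-0.9792, -0.2028)
n_1 = (+0.3079, -0.9514)
n_2 = (+0.9018, -0.4322)
n_3 = (+0.9412, +0.3380)
n_4 = (+0.2103, +0.9776)
n_5 = (-0.5135, +0.8581)
  (0,1): δ = 83.77°  ·
  (0,2): δ = 37.31°  ✓
  (0,3): δ = 8.05°  ✓
  (0,4): δ = 66.16°  ·
  (0,5): δ = 109.20°  ·
  (1,2): δ = 133.54°  ·
  (1,3): δ = 88.18°  ·
  (1,4): δ = 30.07°  ✓
  (1,5): δ = 12.97°  ✓
  (2,3): δ = 134.64°  ·
  (2,4): δ = 76.53°  ·
  (2,5): δ = 33.49°  ✓
  (3,4): δ = 121.89°  ·
  (3,5): δ = 78.85°  ·
  (4,5): δ = 136.96°  ·
antipodal pairs: 5

count = 5; pairs: (0,2), (0,3), (1,4), (1,5), (2,5)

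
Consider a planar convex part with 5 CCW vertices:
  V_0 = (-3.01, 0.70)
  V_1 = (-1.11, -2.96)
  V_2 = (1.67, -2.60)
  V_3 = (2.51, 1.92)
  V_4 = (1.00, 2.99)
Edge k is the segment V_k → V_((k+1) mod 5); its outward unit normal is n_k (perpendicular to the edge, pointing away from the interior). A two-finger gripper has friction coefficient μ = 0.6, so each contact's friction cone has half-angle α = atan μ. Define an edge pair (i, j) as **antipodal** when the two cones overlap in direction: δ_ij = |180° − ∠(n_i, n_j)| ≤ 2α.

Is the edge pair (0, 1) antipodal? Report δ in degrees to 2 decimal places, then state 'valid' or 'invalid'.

δ = 110.06°, invalid

α = atan 0.6 = 30.96°;  2α = 61.93°
edge 0: e_0 = (+1.90, -3.66);  n_0 = (-0.8875, -0.4607)
edge 1: e_1 = (+2.78, +0.36);  n_1 = (+0.1284, -0.9917)
∠(n_0, n_1) = 69.94°
δ = |180° − 69.94°| = 110.06°
110.06° > 2α = 61.93°  →  invalid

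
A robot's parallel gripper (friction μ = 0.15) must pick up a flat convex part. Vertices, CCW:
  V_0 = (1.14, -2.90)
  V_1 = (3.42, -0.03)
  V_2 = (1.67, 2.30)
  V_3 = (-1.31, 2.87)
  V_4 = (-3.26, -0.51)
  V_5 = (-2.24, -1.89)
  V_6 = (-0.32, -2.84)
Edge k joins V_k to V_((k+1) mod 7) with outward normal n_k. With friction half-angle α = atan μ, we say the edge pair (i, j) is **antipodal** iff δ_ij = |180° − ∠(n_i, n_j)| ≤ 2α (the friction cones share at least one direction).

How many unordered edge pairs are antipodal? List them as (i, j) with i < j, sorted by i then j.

count = 4; pairs: (0,3), (1,4), (2,5), (2,6)

α = atan 0.15 = 8.53°;  2α = 17.06°
n_0 = (+0.7830, -0.6220)
n_1 = (+0.7996, +0.6005)
n_2 = (+0.1879, +0.9822)
n_3 = (-0.8662, +0.4997)
n_4 = (-0.8042, -0.5944)
n_5 = (-0.4435, -0.8963)
n_6 = (-0.0411, -0.9992)
  (0,1): δ = 104.63°  ·
  (0,2): δ = 62.36°  ·
  (0,3): δ = 8.48°  ✓
  (0,4): δ = 74.93°  ·
  (0,5): δ = 102.14°  ·
  (0,6): δ = 126.11°  ·
  (1,2): δ = 137.74°  ·
  (1,3): δ = 66.89°  ·
  (1,4): δ = 0.44°  ✓
  (1,5): δ = 26.76°  ·
  (1,6): δ = 50.74°  ·
  (2,3): δ = 109.15°  ·
  (2,4): δ = 42.70°  ·
  (2,5): δ = 15.50°  ✓
  (2,6): δ = 8.48°  ✓
  (3,4): δ = 113.55°  ·
  (3,5): δ = 86.34°  ·
  (3,6): δ = 62.37°  ·
  (4,5): δ = 152.80°  ·
  (4,6): δ = 128.82°  ·
  (5,6): δ = 156.03°  ·
antipodal pairs: 4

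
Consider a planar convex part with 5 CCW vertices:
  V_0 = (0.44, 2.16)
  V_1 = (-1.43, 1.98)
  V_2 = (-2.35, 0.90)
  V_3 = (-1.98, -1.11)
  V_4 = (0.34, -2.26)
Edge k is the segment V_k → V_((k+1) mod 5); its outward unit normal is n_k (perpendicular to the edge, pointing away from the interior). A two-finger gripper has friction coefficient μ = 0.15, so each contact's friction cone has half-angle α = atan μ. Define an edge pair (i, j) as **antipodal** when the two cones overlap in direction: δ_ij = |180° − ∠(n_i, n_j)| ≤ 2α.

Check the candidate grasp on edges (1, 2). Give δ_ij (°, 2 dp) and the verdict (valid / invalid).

α = atan 0.15 = 8.53°;  2α = 17.06°
edge 1: e_1 = (-0.92, -1.08);  n_1 = (-0.7612, +0.6485)
edge 2: e_2 = (+0.37, -2.01);  n_2 = (-0.9835, -0.1810)
∠(n_1, n_2) = 50.86°
δ = |180° − 50.86°| = 129.14°
129.14° > 2α = 17.06°  →  invalid

δ = 129.14°, invalid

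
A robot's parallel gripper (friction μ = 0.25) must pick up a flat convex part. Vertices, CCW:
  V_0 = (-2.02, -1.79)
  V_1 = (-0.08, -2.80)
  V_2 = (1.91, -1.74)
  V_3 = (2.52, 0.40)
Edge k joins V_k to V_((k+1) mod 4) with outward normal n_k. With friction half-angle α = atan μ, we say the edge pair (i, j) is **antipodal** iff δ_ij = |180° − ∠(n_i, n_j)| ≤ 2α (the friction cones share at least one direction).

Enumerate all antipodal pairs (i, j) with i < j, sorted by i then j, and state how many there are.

count = 1; pairs: (1,3)

α = atan 0.25 = 14.04°;  2α = 28.07°
n_0 = (-0.4618, -0.8870)
n_1 = (+0.4701, -0.8826)
n_2 = (+0.9617, -0.2741)
n_3 = (-0.4345, +0.9007)
  (0,1): δ = 124.46°  ·
  (0,2): δ = 78.41°  ·
  (0,3): δ = 53.25°  ·
  (1,2): δ = 133.95°  ·
  (1,3): δ = 2.29°  ✓
  (2,3): δ = 48.34°  ·
antipodal pairs: 1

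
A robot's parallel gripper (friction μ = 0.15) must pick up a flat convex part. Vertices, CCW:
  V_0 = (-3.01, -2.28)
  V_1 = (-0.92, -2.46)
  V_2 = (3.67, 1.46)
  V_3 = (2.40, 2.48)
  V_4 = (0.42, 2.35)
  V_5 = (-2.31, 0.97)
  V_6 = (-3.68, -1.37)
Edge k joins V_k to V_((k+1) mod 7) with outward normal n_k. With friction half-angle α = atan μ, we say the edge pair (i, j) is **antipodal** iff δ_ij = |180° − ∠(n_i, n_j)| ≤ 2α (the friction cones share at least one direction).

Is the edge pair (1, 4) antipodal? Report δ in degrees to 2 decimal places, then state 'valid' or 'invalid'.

α = atan 0.15 = 8.53°;  2α = 17.06°
edge 1: e_1 = (+4.59, +3.92);  n_1 = (+0.6494, -0.7604)
edge 4: e_4 = (-2.73, -1.38);  n_4 = (-0.4511, +0.8925)
∠(n_1, n_4) = 166.32°
δ = |180° − 166.32°| = 13.68°
13.68° ≤ 2α = 17.06°  →  valid

δ = 13.68°, valid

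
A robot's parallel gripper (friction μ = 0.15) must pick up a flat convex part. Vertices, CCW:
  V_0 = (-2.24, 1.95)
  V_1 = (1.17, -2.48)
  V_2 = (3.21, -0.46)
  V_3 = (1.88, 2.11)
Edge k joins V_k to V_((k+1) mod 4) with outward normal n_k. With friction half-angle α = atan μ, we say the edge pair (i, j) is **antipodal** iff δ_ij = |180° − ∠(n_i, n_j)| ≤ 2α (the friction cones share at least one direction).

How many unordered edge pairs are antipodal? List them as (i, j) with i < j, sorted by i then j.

count = 1; pairs: (0,2)

α = atan 0.15 = 8.53°;  2α = 17.06°
n_0 = (-0.7924, -0.6100)
n_1 = (+0.7036, -0.7106)
n_2 = (+0.8881, +0.4596)
n_3 = (-0.0388, +0.9992)
  (0,1): δ = 82.87°  ·
  (0,2): δ = 10.23°  ✓
  (0,3): δ = 54.64°  ·
  (1,2): δ = 107.36°  ·
  (1,3): δ = 42.49°  ·
  (2,3): δ = 115.14°  ·
antipodal pairs: 1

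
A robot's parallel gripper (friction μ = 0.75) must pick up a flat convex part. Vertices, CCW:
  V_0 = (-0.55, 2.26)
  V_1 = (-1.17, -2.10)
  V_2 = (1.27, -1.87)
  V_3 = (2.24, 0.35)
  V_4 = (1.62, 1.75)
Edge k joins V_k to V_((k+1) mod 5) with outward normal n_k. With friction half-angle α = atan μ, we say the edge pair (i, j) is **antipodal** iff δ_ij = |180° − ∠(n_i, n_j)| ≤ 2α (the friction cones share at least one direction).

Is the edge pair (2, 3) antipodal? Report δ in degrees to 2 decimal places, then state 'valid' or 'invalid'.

δ = 132.51°, invalid

α = atan 0.75 = 36.87°;  2α = 73.74°
edge 2: e_2 = (+0.97, +2.22);  n_2 = (+0.9163, -0.4004)
edge 3: e_3 = (-0.62, +1.40);  n_3 = (+0.9143, +0.4049)
∠(n_2, n_3) = 47.49°
δ = |180° − 47.49°| = 132.51°
132.51° > 2α = 73.74°  →  invalid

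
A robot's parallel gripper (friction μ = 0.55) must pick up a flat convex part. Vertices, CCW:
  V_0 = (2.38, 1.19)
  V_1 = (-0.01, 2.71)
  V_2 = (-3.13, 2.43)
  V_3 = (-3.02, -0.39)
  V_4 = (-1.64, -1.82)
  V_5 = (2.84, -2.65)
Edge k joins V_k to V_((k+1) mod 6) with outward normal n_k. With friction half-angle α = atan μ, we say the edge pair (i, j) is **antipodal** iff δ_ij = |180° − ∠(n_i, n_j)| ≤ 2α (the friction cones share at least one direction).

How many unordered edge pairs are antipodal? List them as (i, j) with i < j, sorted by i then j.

count = 7; pairs: (0,2), (0,3), (0,4), (1,3), (1,4), (2,5), (3,5)

α = atan 0.55 = 28.81°;  2α = 57.62°
n_0 = (+0.5366, +0.8438)
n_1 = (-0.0894, +0.9960)
n_2 = (-0.9992, -0.0390)
n_3 = (-0.7196, -0.6944)
n_4 = (-0.1822, -0.9833)
n_5 = (+0.9929, +0.1189)
  (0,1): δ = 142.42°  ·
  (0,2): δ = 55.31°  ✓
  (0,3): δ = 13.56°  ✓
  (0,4): δ = 21.96°  ✓
  (0,5): δ = 129.29°  ·
  (1,2): δ = 92.89°  ·
  (1,3): δ = 51.15°  ✓
  (1,4): δ = 15.62°  ✓
  (1,5): δ = 91.70°  ·
  (2,3): δ = 138.25°  ·
  (2,4): δ = 102.73°  ·
  (2,5): δ = 4.60°  ✓
  (3,4): δ = 144.48°  ·
  (3,5): δ = 37.15°  ✓
  (4,5): δ = 72.67°  ·
antipodal pairs: 7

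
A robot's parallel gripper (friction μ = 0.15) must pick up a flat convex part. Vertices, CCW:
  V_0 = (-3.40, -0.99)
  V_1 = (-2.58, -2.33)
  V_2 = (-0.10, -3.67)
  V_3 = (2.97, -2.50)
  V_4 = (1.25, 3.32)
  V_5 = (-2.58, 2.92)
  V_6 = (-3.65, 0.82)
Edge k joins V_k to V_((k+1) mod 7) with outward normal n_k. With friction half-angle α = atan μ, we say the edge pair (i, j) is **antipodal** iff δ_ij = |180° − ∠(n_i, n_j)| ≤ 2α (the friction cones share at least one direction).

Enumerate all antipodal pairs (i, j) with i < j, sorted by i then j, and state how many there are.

α = atan 0.15 = 8.53°;  2α = 17.06°
n_0 = (-0.8530, -0.5220)
n_1 = (-0.4754, -0.8798)
n_2 = (+0.3561, -0.9344)
n_3 = (+0.9590, +0.2834)
n_4 = (-0.1039, +0.9946)
n_5 = (-0.8910, +0.4540)
n_6 = (-0.9906, -0.1368)
  (0,1): δ = 149.85°  ·
  (0,2): δ = 100.60°  ·
  (0,3): δ = 15.00°  ✓
  (0,4): δ = 64.50°  ·
  (0,5): δ = 121.54°  ·
  (0,6): δ = 156.40°  ·
  (1,2): δ = 130.75°  ·
  (1,3): δ = 45.15°  ·
  (1,4): δ = 34.35°  ·
  (1,5): δ = 91.38°  ·
  (1,6): δ = 126.25°  ·
  (2,3): δ = 94.40°  ·
  (2,4): δ = 14.90°  ✓
  (2,5): δ = 42.14°  ·
  (2,6): δ = 77.00°  ·
  (3,4): δ = 100.50°  ·
  (3,5): δ = 43.46°  ·
  (3,6): δ = 8.60°  ✓
  (4,5): δ = 122.96°  ·
  (4,6): δ = 88.10°  ·
  (5,6): δ = 145.14°  ·
antipodal pairs: 3

count = 3; pairs: (0,3), (2,4), (3,6)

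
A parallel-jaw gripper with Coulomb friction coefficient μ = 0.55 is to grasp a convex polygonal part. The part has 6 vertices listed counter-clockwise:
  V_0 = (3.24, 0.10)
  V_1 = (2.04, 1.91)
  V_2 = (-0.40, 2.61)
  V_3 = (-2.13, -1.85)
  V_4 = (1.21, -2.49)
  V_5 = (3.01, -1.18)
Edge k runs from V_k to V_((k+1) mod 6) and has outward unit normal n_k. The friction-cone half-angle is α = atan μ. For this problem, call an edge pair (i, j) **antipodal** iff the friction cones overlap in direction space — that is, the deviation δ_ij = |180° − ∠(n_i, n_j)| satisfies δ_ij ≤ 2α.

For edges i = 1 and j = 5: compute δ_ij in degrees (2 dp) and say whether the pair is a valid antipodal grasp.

α = atan 0.55 = 28.81°;  2α = 57.62°
edge 1: e_1 = (-2.44, +0.70);  n_1 = (+0.2758, +0.9612)
edge 5: e_5 = (+0.23, +1.28);  n_5 = (+0.9842, -0.1769)
∠(n_1, n_5) = 84.18°
δ = |180° − 84.18°| = 95.82°
95.82° > 2α = 57.62°  →  invalid

δ = 95.82°, invalid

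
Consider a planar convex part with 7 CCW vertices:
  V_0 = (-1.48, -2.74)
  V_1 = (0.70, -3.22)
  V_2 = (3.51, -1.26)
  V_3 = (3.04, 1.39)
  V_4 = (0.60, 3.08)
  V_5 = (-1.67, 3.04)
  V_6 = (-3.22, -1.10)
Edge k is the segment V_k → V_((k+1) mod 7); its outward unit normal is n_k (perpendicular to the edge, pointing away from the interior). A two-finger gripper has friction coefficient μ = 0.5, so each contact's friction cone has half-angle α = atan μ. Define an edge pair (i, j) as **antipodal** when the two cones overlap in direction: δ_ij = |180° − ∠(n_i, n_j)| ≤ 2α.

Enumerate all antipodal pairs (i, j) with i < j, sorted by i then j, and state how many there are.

α = atan 0.5 = 26.57°;  2α = 53.13°
n_0 = (-0.2150, -0.9766)
n_1 = (+0.5721, -0.8202)
n_2 = (+0.9846, +0.1746)
n_3 = (+0.5694, +0.8221)
n_4 = (-0.0176, +0.9998)
n_5 = (-0.9365, +0.3506)
n_6 = (-0.6859, -0.7277)
  (0,1): δ = 132.69°  ·
  (0,2): δ = 67.53°  ·
  (0,3): δ = 22.29°  ✓
  (0,4): δ = 13.43°  ✓
  (0,5): δ = 81.89°  ·
  (0,6): δ = 149.11°  ·
  (1,2): δ = 114.84°  ·
  (1,3): δ = 69.60°  ·
  (1,4): δ = 33.89°  ✓
  (1,5): δ = 34.58°  ✓
  (1,6): δ = 101.80°  ·
  (2,3): δ = 134.76°  ·
  (2,4): δ = 99.05°  ·
  (2,5): δ = 30.58°  ✓
  (2,6): δ = 36.64°  ✓
  (3,4): δ = 144.28°  ·
  (3,5): δ = 75.82°  ·
  (3,6): δ = 8.60°  ✓
  (4,5): δ = 111.54°  ·
  (4,6): δ = 44.31°  ✓
  (5,6): δ = 112.78°  ·
antipodal pairs: 8

count = 8; pairs: (0,3), (0,4), (1,4), (1,5), (2,5), (2,6), (3,6), (4,6)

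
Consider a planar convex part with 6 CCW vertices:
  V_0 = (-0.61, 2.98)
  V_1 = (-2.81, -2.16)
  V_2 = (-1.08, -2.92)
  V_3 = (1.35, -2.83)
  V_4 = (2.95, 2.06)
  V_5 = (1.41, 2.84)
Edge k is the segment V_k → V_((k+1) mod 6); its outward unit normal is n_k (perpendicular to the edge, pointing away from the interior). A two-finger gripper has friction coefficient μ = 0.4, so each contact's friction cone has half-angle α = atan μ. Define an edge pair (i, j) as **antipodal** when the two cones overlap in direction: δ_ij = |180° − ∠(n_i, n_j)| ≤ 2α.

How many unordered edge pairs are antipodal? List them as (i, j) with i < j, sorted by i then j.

count = 5; pairs: (0,3), (1,4), (1,5), (2,4), (2,5)

α = atan 0.4 = 21.80°;  2α = 43.60°
n_0 = (-0.9193, +0.3935)
n_1 = (-0.4022, -0.9155)
n_2 = (+0.0370, -0.9993)
n_3 = (+0.9504, -0.3110)
n_4 = (+0.4518, +0.8921)
n_5 = (+0.0691, +0.9976)
  (0,1): δ = 90.54°  ·
  (0,2): δ = 64.71°  ·
  (0,3): δ = 5.05°  ✓
  (0,4): δ = 86.31°  ·
  (0,5): δ = 109.21°  ·
  (1,2): δ = 154.16°  ·
  (1,3): δ = 84.40°  ·
  (1,4): δ = 3.15°  ✓
  (1,5): δ = 19.75°  ✓
  (2,3): δ = 110.24°  ·
  (2,4): δ = 28.98°  ✓
  (2,5): δ = 6.09°  ✓
  (3,4): δ = 98.74°  ·
  (3,5): δ = 75.85°  ·
  (4,5): δ = 157.10°  ·
antipodal pairs: 5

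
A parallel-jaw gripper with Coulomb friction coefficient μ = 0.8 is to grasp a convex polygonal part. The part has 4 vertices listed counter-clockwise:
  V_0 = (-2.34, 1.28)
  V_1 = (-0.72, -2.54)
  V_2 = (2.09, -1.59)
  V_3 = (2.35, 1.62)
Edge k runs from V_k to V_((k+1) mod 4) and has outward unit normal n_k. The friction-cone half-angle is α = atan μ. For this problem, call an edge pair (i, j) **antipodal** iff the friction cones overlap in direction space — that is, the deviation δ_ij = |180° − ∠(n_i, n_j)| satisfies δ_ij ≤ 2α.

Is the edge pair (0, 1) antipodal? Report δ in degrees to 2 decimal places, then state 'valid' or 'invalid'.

δ = 94.30°, invalid

α = atan 0.8 = 38.66°;  2α = 77.32°
edge 0: e_0 = (+1.62, -3.82);  n_0 = (-0.9206, -0.3904)
edge 1: e_1 = (+2.81, +0.95);  n_1 = (+0.3203, -0.9473)
∠(n_0, n_1) = 85.70°
δ = |180° − 85.70°| = 94.30°
94.30° > 2α = 77.32°  →  invalid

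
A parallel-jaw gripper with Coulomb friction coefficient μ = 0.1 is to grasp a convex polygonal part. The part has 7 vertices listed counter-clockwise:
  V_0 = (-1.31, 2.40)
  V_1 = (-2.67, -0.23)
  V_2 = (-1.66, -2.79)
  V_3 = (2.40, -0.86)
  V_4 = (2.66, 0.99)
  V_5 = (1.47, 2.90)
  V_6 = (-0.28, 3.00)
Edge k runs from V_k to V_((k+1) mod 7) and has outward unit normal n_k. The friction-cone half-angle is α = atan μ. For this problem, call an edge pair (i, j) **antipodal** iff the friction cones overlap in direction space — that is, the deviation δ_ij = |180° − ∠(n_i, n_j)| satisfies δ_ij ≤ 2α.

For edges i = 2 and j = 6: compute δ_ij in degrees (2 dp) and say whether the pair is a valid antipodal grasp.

δ = 4.80°, valid

α = atan 0.1 = 5.71°;  2α = 11.42°
edge 2: e_2 = (+4.06, +1.93);  n_2 = (+0.4293, -0.9031)
edge 6: e_6 = (-1.03, -0.60);  n_6 = (-0.5033, +0.8641)
∠(n_2, n_6) = 175.20°
δ = |180° − 175.20°| = 4.80°
4.80° ≤ 2α = 11.42°  →  valid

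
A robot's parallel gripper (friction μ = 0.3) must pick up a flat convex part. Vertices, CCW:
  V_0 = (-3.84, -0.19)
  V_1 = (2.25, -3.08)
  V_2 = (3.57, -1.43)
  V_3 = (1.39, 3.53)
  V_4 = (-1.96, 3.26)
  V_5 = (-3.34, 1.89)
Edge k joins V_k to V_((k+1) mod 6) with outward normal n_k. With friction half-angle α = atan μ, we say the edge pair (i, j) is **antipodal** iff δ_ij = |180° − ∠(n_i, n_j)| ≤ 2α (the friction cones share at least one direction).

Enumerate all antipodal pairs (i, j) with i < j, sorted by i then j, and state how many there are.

count = 3; pairs: (0,3), (1,4), (1,5)

α = atan 0.3 = 16.70°;  2α = 33.40°
n_0 = (-0.4287, -0.9034)
n_1 = (+0.7809, -0.6247)
n_2 = (+0.9155, +0.4024)
n_3 = (-0.0803, +0.9968)
n_4 = (-0.7045, +0.7097)
n_5 = (-0.9723, +0.2337)
  (0,1): δ = 103.27°  ·
  (0,2): δ = 40.89°  ·
  (0,3): δ = 29.99°  ✓
  (0,4): δ = 70.18°  ·
  (0,5): δ = 101.87°  ·
  (1,2): δ = 117.61°  ·
  (1,3): δ = 46.73°  ·
  (1,4): δ = 6.55°  ✓
  (1,5): δ = 25.14°  ✓
  (2,3): δ = 109.12°  ·
  (2,4): δ = 68.93°  ·
  (2,5): δ = 37.24°  ·
  (3,4): δ = 139.82°  ·
  (3,5): δ = 108.12°  ·
  (4,5): δ = 148.31°  ·
antipodal pairs: 3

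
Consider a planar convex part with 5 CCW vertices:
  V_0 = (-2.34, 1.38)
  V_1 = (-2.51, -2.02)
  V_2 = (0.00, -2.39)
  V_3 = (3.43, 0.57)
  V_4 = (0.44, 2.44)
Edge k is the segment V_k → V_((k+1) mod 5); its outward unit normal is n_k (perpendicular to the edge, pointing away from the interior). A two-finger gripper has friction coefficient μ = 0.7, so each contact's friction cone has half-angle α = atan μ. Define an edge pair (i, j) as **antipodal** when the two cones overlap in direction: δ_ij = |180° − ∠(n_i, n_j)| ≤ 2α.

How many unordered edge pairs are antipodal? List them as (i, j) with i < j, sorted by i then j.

count = 5; pairs: (0,2), (0,3), (1,3), (1,4), (2,4)

α = atan 0.7 = 34.99°;  2α = 69.98°
n_0 = (-0.9988, +0.0499)
n_1 = (-0.1458, -0.9893)
n_2 = (+0.6533, -0.7571)
n_3 = (+0.5303, +0.8478)
n_4 = (-0.3563, +0.9344)
  (0,1): δ = 95.52°  ·
  (0,2): δ = 46.34°  ✓
  (0,3): δ = 60.84°  ✓
  (0,4): δ = 113.73°  ·
  (1,2): δ = 130.82°  ·
  (1,3): δ = 23.64°  ✓
  (1,4): δ = 29.26°  ✓
  (2,3): δ = 72.82°  ·
  (2,4): δ = 19.92°  ✓
  (3,4): δ = 127.11°  ·
antipodal pairs: 5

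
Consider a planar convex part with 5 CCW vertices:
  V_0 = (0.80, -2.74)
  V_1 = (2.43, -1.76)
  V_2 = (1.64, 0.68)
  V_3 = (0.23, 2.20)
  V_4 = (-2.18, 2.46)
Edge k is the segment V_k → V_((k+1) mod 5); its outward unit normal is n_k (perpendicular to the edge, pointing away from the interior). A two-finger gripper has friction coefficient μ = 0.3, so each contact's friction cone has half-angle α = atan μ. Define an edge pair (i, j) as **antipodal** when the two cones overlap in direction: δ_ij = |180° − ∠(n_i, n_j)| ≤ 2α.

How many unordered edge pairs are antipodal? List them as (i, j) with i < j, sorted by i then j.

α = atan 0.3 = 16.70°;  2α = 33.40°
n_0 = (+0.5153, -0.8570)
n_1 = (+0.9514, +0.3080)
n_2 = (+0.7331, +0.6801)
n_3 = (+0.1073, +0.9942)
n_4 = (-0.8676, -0.4972)
  (0,1): δ = 103.07°  ·
  (0,2): δ = 78.17°  ·
  (0,3): δ = 37.17°  ·
  (0,4): δ = 88.80°  ·
  (1,2): δ = 155.09°  ·
  (1,3): δ = 114.10°  ·
  (1,4): δ = 11.88°  ✓
  (2,3): δ = 139.01°  ·
  (2,4): δ = 13.03°  ✓
  (3,4): δ = 54.03°  ·
antipodal pairs: 2

count = 2; pairs: (1,4), (2,4)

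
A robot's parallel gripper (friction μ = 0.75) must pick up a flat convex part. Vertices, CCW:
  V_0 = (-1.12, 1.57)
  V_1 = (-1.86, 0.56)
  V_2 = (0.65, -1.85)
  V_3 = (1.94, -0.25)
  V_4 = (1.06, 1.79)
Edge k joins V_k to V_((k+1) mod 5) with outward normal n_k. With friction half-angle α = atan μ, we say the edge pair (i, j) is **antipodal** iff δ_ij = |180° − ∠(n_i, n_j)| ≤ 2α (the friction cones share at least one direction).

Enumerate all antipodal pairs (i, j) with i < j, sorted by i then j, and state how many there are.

α = atan 0.75 = 36.87°;  2α = 73.74°
n_0 = (-0.8067, +0.5910)
n_1 = (-0.6926, -0.7213)
n_2 = (+0.7785, -0.6277)
n_3 = (+0.9182, +0.3961)
n_4 = (-0.1004, +0.9949)
  (0,1): δ = 97.61°  ·
  (0,2): δ = 2.65°  ✓
  (0,3): δ = 59.56°  ✓
  (0,4): δ = 131.99°  ·
  (1,2): δ = 85.04°  ·
  (1,3): δ = 22.83°  ✓
  (1,4): δ = 49.60°  ✓
  (2,3): δ = 117.79°  ·
  (2,4): δ = 45.36°  ✓
  (3,4): δ = 107.57°  ·
antipodal pairs: 5

count = 5; pairs: (0,2), (0,3), (1,3), (1,4), (2,4)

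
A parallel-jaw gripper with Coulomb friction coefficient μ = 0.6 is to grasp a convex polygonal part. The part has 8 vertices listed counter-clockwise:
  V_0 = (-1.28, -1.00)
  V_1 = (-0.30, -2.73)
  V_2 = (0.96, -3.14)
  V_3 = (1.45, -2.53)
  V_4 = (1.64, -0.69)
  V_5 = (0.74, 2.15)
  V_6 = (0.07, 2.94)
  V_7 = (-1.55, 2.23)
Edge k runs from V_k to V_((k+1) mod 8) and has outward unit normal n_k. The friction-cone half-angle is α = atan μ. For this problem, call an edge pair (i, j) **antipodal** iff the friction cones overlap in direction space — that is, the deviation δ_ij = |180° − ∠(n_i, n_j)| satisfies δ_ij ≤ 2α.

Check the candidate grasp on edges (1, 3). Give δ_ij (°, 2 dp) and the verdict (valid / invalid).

δ = 77.87°, invalid

α = atan 0.6 = 30.96°;  2α = 61.93°
edge 1: e_1 = (+1.26, -0.41);  n_1 = (-0.3094, -0.9509)
edge 3: e_3 = (+0.19, +1.84);  n_3 = (+0.9947, -0.1027)
∠(n_1, n_3) = 102.13°
δ = |180° − 102.13°| = 77.87°
77.87° > 2α = 61.93°  →  invalid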